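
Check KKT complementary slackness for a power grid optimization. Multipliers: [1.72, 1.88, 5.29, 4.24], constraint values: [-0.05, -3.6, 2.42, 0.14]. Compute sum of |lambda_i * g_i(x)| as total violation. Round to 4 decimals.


KKT complementary slackness check:
lambda_1 * g_1 = 1.72 * -0.05 = -0.086
lambda_2 * g_2 = 1.88 * -3.6 = -6.768
lambda_3 * g_3 = 5.29 * 2.42 = 12.8018
lambda_4 * g_4 = 4.24 * 0.14 = 0.5936
Total violation = 0.086 + 6.768 + 12.8018 + 0.5936 = 20.2494


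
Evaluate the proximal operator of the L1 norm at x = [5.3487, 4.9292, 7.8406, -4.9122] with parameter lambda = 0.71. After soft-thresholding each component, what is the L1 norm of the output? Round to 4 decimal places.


Soft-thresholding with lambda = 0.71:
prox(5.3487) = sign(5.3487)*max(|5.3487| - 0.71, 0) = 4.6387
prox(4.9292) = sign(4.9292)*max(|4.9292| - 0.71, 0) = 4.2192
prox(7.8406) = sign(7.8406)*max(|7.8406| - 0.71, 0) = 7.1306
prox(-4.9122) = sign(-4.9122)*max(|-4.9122| - 0.71, 0) = -4.2022
prox(x) = [4.6387, 4.2192, 7.1306, -4.2022]
||prox(x)||_1 = 4.6387 + 4.2192 + 7.1306 + 4.2022 = 20.1907


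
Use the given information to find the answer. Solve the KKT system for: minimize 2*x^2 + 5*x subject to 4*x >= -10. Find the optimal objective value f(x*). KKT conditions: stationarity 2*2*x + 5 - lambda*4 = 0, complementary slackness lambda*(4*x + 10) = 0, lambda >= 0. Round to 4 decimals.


Step 1: Try lambda = 0 (constraint inactive).
Stationarity: 2*2*x + 5 = 0
x* = -5/(2*2) = -1.25
Check constraint: 4*-1.25 = -5.0 >= -10 -- satisfied.
Step 2: Compute optimal value.
f(x*) = 2*(-1.25)^2 + 5*(-1.25) = -3.125


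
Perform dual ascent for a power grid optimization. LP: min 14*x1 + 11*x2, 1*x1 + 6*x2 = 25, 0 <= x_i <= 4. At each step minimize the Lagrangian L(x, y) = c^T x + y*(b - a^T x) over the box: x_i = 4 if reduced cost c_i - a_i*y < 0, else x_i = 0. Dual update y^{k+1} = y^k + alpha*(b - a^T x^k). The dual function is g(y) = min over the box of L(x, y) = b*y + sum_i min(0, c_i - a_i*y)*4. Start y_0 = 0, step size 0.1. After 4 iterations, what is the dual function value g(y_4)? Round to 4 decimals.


Dual ascent for LP: min 14*x1 + 11*x2, 1*x1 + 6*x2 = 25, 0 <= x_i <= 4
Step 1: y^k = 0.0, reduced costs: (14.0, 11.0)
  x^k = (0.0, 0.0), subgradient = b - a^T x = 25.0
  y^{k+1} = 0.0 + 0.1*25.0 = 2.5
Step 2: y^k = 2.5, reduced costs: (11.5, -4.0)
  x^k = (0.0, 4.0), subgradient = b - a^T x = 1.0
  y^{k+1} = 2.5 + 0.1*1.0 = 2.6
Step 3: y^k = 2.6, reduced costs: (11.4, -4.6)
  x^k = (0.0, 4.0), subgradient = b - a^T x = 1.0
  y^{k+1} = 2.6 + 0.1*1.0 = 2.7
Step 4: y^k = 2.7, reduced costs: (11.3, -5.2)
  x^k = (0.0, 4.0), subgradient = b - a^T x = 1.0
  y^{k+1} = 2.7 + 0.1*1.0 = 2.8
Dual objective at y_4 = 2.8: reduced costs (11.2, -5.8), box minimizer x = (0.0, 4.0)
g(y_4) = b*y + (c1 - a1*y)*x1 + (c2 - a2*y)*x2 = 25*2.8 + 11.2*0.0 + (-5.8)*4.0 = 70.0 + 0.0 - 23.2 = 46.8


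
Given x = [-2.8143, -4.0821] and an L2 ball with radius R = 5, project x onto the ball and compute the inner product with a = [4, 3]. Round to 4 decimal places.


Step 1: Compute ||x|| (intermediates to 6 decimals).
||x|| = sqrt((-2.8143)^2 + (-4.0821)^2) = 4.958208
Step 2: Project.
Since ||x|| <= R, proj = x (no scaling needed).
proj(x) = [-2.8143, -4.0821]
Step 3: Dot product.
a^T * proj(x) = 4*(-2.8143) + 3*(-4.0821) = -23.5035


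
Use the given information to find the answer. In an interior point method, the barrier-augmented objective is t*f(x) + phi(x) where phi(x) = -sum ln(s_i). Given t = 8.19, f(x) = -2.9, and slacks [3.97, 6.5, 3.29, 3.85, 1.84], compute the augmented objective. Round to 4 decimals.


Step 1: Compute log-barrier.
ln values: [1.3788, 1.8718, 1.1909, 1.3481, 0.6098]
phi = -(1.3788 + 1.8718 + 1.1909 + 1.3481 + 0.6098) = -6.3993
Step 2: Compute augmented objective.
t*f(x) = 8.19*-2.9 = -23.751
Total = -23.751 - 6.3993 = -30.1503


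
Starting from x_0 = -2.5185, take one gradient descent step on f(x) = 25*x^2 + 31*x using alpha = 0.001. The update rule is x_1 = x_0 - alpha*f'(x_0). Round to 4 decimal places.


We compute the gradient at x_0 and apply the update.
f'(x) = 50*x + 31
f'(-2.5185) = 50*-2.5185 + 31 = -94.925
x_1 = -2.5185 - 0.001*-94.925 = -2.4236


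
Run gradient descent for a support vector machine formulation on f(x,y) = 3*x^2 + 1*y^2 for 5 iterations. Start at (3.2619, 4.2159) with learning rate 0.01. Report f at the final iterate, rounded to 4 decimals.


Gradient descent on f(x,y) = 3*x^2 + 1*y^2.
Starting point: (3.2619, 4.2159), alpha = 0.01
Step 1: grad_x = 2*3*3.2619 = 19.5714, grad_y = 2*1*4.2159 = 8.4318
  x_1 = 3.2619 - 0.01*19.5714 = 3.0662
  y_1 = 4.2159 - 0.01*8.4318 = 4.1316
Step 2: grad_x = 2*3*3.0662 = 18.3971, grad_y = 2*1*4.1316 = 8.2632
  x_2 = 3.0662 - 0.01*18.3971 = 2.8822
  y_2 = 4.1316 - 0.01*8.2632 = 4.049
Step 3: grad_x = 2*3*2.8822 = 17.2933, grad_y = 2*1*4.049 = 8.0979
  x_3 = 2.8822 - 0.01*17.2933 = 2.7093
  y_3 = 4.049 - 0.01*8.0979 = 3.968
Step 4: grad_x = 2*3*2.7093 = 16.2557, grad_y = 2*1*3.968 = 7.9359
  x_4 = 2.7093 - 0.01*16.2557 = 2.5467
  y_4 = 3.968 - 0.01*7.9359 = 3.8886
Step 5: grad_x = 2*3*2.5467 = 15.2804, grad_y = 2*1*3.8886 = 7.7772
  x_5 = 2.5467 - 0.01*15.2804 = 2.3939
  y_5 = 3.8886 - 0.01*7.7772 = 3.8108
f(2.3939, 3.8108) = 3*2.3939^2 + 1*3.8108^2 = 31.7151


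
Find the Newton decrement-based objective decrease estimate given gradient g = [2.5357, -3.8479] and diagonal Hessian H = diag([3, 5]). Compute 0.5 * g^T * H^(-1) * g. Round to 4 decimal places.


Step 1: H is diagonal, so H^(-1) * g = [0.8452, -0.7696].
Step 2: g^T H^(-1) g = sum_i g_i^2 / H_ii
  = (2.5357)^2/3 + (-3.8479)^2/5
  = 2.1433 + 2.9613 = 5.1045
Step 3: Objective decrease = 0.5 * g^T H^(-1) g = 2.5523


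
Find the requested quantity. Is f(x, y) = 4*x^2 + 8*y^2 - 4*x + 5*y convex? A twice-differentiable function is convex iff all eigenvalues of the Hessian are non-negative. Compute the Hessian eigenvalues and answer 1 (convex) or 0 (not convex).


The Hessian of f(x,y) = 4*x^2 + 8*y^2 - 4*x + 5*y is:
H = [[8, 0], [0, 16]]
Trace = 8 + 16 = 24
Determinant = 8*16 - (0)^2 = 128
Discriminant = (24)^2 - 4*128 = 64.0
Eigenvalues: lambda_1 = 8.0, lambda_2 = 16.0
The function is convex.

1


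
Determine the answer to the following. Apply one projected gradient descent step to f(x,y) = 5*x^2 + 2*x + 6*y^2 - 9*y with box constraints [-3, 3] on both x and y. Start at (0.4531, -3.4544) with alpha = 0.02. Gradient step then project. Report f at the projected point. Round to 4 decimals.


Step 1: Compute gradient at (0.4531, -3.4544).
grad_x = 2*5*0.4531 + 2 = 6.531
grad_y = 2*6*-3.4544 - 9 = -50.4528
Step 2: Gradient step.
x_raw = 0.4531 - 0.02*6.531 = 0.3225
y_raw = -3.4544 - 0.02*-50.4528 = -2.4453
Step 3: Project onto [-3, 3].
x_proj = clip(0.3225) = 0.3225
y_proj = clip(-2.4453) = -2.4453
Step 4: Evaluate f.
f(0.3225, -2.4453) = 59.0513


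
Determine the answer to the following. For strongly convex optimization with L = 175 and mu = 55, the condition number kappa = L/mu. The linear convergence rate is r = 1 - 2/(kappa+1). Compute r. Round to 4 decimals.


Step 1: Compute the condition number.
kappa = L/mu = 175/55 = 3.1818
Step 2: Compute the convergence rate.
r = 1 - 2/(kappa + 1) = 1 - 2*mu/(L + mu) = (L - mu)/(L + mu) = 120/230 = 0.5217


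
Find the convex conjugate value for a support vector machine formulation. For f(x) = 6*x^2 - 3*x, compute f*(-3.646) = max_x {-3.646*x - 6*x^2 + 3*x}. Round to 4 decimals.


f*(y) = sup_x {y*x - a*x^2 - b*x} = sup_x {(y-b)*x - a*x^2}
FOC: (y - b) - 2a*x = 0 => x* = (y - b)/(2a)
x* = (-3.646 + 3)/(2*6) = -0.0538
f*(-3.646) = (y-b)^2/(4a) = (-3.646 + 3)^2/(4*6)
= 0.4173/24 = 0.0174


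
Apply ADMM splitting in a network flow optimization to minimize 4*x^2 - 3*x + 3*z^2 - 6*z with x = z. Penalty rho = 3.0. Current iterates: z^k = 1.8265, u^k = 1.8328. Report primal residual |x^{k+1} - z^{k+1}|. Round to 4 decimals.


ADMM iteration with rho = 3.0, z^k = 1.8265, u^k = 1.8328
Step 1: x-update.
Minimize 4*x^2 - 3*x + (3.0/2)*(x - 1.8265 + 1.8328)^2
FOC: (2*4 + 3.0)*x = 3 + 3.0*(1.8265 - 1.8328)
x^{k+1} = 0.271
Step 2: z-update.
Minimize 3*z^2 - 6*z + (3.0/2)*(0.271 - z + 1.8328)^2
FOC: (2*3 + 3.0)*z = 6 + 3.0*(0.271 + 1.8328)
z^{k+1} = 1.3679
Step 3: u-update.
u^{k+1} = 1.8328 + 0.271 - 1.3679 = 0.7359
Step 4: Primal residual = |0.271 - 1.3679| = 1.0969


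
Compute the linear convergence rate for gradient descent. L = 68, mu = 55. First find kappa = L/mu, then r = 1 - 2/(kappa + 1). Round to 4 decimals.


Step 1: Compute the condition number.
kappa = L/mu = 68/55 = 1.2364
Step 2: Compute the convergence rate.
r = 1 - 2/(kappa + 1) = 1 - 2*mu/(L + mu) = (L - mu)/(L + mu) = 13/123 = 0.1057


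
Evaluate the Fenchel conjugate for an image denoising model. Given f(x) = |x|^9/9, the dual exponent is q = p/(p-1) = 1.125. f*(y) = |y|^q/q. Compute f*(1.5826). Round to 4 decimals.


The conjugate exponent q satisfies 1/p + 1/q = 1.
p = 9, so q = 9/(9 - 1) = 1.125
|y|^q = 1.5826^1.125 = 1.6761
f*(1.5826) = 1.6761 / 1.125 = 1.4898


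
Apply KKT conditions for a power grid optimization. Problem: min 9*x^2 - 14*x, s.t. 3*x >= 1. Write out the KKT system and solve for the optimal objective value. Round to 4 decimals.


Step 1: Try lambda = 0 (constraint inactive).
Stationarity: 2*9*x - 14 = 0
x* = 14/(2*9) = 7/9 = 0.7778 (rounded; the exact value 7/9 is used below)
Check constraint: 3*0.7778 = 2.3334 >= 1 -- satisfied.
Step 2: Compute optimal value.
f(x*) = 9*(7/9)^2 - 14*(7/9) = -5.4444


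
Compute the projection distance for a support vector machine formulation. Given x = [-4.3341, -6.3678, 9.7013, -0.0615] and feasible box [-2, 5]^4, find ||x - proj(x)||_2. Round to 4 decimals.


Project each component onto [-2, 5].
clip(-4.3341) = -2.0, clip(-6.3678) = -2.0, clip(9.7013) = 5.0, clip(-0.0615) = -0.0615
Projection = [-2.0, -2.0, 5.0, -0.0615]
Squared diffs: [5.448, 19.0777, 22.1022, 0.0]
Distance = sqrt(46.6279) = 6.8285


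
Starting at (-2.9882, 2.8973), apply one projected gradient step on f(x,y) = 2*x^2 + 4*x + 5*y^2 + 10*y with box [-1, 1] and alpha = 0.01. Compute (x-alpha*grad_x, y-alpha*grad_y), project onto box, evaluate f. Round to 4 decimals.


Step 1: Compute gradient at (-2.9882, 2.8973).
grad_x = 2*2*-2.9882 + 4 = -7.9528
grad_y = 2*5*2.8973 + 10 = 38.973
Step 2: Gradient step.
x_raw = -2.9882 - 0.01*-7.9528 = -2.9087
y_raw = 2.8973 - 0.01*38.973 = 2.5076
Step 3: Project onto [-1, 1].
x_proj = clip(-2.9087) = -1.0
y_proj = clip(2.5076) = 1.0
Step 4: Evaluate f.
f(-1.0, 1.0) = 13.0


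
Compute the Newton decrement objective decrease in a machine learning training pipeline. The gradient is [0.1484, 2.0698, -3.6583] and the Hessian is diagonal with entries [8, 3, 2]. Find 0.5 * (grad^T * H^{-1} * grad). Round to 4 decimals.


Step 1: H is diagonal, so H^(-1) * g = [0.0186, 0.6899, -1.8292].
Step 2: g^T H^(-1) g = sum_i g_i^2 / H_ii
  = (0.1484)^2/8 + (2.0698)^2/3 + (-3.6583)^2/2
  = 0.0028 + 1.428 + 6.6916 = 8.1224
Step 3: Objective decrease = 0.5 * g^T H^(-1) g = 4.0612


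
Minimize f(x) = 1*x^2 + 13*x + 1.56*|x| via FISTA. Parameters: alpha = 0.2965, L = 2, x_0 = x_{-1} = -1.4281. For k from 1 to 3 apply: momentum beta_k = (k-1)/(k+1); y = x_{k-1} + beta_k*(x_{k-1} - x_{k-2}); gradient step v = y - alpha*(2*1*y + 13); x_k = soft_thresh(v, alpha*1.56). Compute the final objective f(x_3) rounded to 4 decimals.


FISTA on f(x) = 1*x^2 + 13*x + 1.56*|x|
L = 2, alpha = 0.2965
Iteration 1: beta = 0.0, y = -1.4281 + 0.0*(-1.4281 + 1.4281) = -1.4281
  grad(y) = 10.1438, v = y - alpha*grad = -4.4357
  prox(v) = soft_thresh(-4.4357, 0.4625) = -3.9732
Iteration 2: beta = 0.3333, y = -3.9732 + 0.3333*(-3.9732 + 1.4281) = -4.8216
  grad(y) = 3.3569, v = y - alpha*grad = -5.8169
  prox(v) = soft_thresh(-5.8169, 0.4625) = -5.3543
Iteration 3: beta = 0.5, y = -5.3543 + 0.5*(-5.3543 + 3.9732) = -6.0449
  grad(y) = 0.9102, v = y - alpha*grad = -6.3148
  prox(v) = soft_thresh(-6.3148, 0.4625) = -5.8522
f(x_3) = 1*(-5.8522)^2 + 13*(-5.8522) + 1.56*|-5.8522| = -32.7009


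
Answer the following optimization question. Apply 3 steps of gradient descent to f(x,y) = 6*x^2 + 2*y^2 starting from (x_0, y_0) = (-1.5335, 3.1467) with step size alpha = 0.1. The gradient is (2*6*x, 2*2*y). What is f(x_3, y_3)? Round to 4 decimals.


Gradient descent on f(x,y) = 6*x^2 + 2*y^2.
Starting point: (-1.5335, 3.1467), alpha = 0.1
Step 1: grad_x = 2*6*-1.5335 = -18.402, grad_y = 2*2*3.1467 = 12.5868
  x_1 = -1.5335 - 0.1*-18.402 = 0.3067
  y_1 = 3.1467 - 0.1*12.5868 = 1.888
Step 2: grad_x = 2*6*0.3067 = 3.6804, grad_y = 2*2*1.888 = 7.5521
  x_2 = 0.3067 - 0.1*3.6804 = -0.0613
  y_2 = 1.888 - 0.1*7.5521 = 1.1328
Step 3: grad_x = 2*6*-0.0613 = -0.7361, grad_y = 2*2*1.1328 = 4.5312
  x_3 = -0.0613 - 0.1*-0.7361 = 0.0123
  y_3 = 1.1328 - 0.1*4.5312 = 0.6797
f(0.0123, 0.6797) = 6*0.0123^2 + 2*0.6797^2 = 0.9249


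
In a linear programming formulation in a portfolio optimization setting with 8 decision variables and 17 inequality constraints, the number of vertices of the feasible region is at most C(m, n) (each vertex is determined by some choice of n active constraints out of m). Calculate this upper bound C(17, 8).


Each vertex corresponds to some choice of n active constraints out of m, so the number of vertices is at most C(m, n) = m! / (n!(m-n)!).
m = 17, n = 8
Numerator: 17 * 16 * 15 * 14 * 13 * 12 * 11 * 10
Denominator: 8! = 40320
C(17, 8) = 24310


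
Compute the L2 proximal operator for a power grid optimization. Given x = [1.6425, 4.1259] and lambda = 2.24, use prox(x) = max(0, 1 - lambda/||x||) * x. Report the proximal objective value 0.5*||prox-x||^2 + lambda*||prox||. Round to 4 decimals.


Step 1: Compute ||x||.
||x|| = 4.4408
Step 2: Compute scaling factor.
scale = max(0, 1 - 2.24/4.4408) = 0.4956
Step 3: prox(x) = [0.814, 2.0447]
||prox(x)|| = 2.2008
Step 4: Proximal objective.
0.5*||prox-x||^2 = 2.5088
lambda*||prox|| = 4.9298
Total = 7.4386


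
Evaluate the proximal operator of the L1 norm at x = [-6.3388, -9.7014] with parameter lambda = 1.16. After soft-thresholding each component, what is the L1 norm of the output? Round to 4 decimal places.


Soft-thresholding with lambda = 1.16:
prox(-6.3388) = sign(-6.3388)*max(|-6.3388| - 1.16, 0) = -5.1788
prox(-9.7014) = sign(-9.7014)*max(|-9.7014| - 1.16, 0) = -8.5414
prox(x) = [-5.1788, -8.5414]
||prox(x)||_1 = 5.1788 + 8.5414 = 13.7202


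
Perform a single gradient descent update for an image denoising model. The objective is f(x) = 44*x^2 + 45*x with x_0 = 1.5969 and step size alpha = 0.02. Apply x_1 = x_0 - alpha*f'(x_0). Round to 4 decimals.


We compute the gradient at x_0 and apply the update.
f'(x) = 88*x + 45
f'(1.5969) = 88*1.5969 + 45 = 185.5272
x_1 = 1.5969 - 0.02*185.5272 = -2.1136


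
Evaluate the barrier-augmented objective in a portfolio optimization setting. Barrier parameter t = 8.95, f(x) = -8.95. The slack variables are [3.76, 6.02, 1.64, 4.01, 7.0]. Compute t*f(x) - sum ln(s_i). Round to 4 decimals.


Step 1: Compute log-barrier.
ln values: [1.3244, 1.7951, 0.4947, 1.3888, 1.9459]
phi = -(1.3244 + 1.7951 + 0.4947 + 1.3888 + 1.9459) = -6.9489
Step 2: Compute augmented objective.
t*f(x) = 8.95*-8.95 = -80.1025
Total = -80.1025 - 6.9489 = -87.0514


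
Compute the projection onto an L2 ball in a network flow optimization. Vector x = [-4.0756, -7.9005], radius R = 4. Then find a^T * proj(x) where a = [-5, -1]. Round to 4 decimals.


Step 1: Compute ||x|| (intermediates to 6 decimals).
||x|| = sqrt((-4.0756)^2 + (-7.9005)^2) = 8.889793
Step 2: Project.
Since ||x|| > R, scale = R/||x|| = 4/8.889793 = 0.449954, proj(x) = scale * x
proj(x) = [-1.833833, -3.554862]
Step 3: Dot product.
a^T * proj(x) = -5*(-1.833833) - 1*(-3.554862) = 12.724


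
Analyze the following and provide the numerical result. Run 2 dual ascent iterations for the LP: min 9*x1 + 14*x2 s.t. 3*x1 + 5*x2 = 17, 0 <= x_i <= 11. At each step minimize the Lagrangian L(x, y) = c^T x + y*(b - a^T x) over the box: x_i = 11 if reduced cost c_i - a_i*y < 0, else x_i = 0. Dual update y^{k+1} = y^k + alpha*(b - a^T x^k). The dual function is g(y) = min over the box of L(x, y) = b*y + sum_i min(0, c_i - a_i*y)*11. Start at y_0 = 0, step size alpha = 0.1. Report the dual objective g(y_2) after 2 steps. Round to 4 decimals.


Dual ascent for LP: min 9*x1 + 14*x2, 3*x1 + 5*x2 = 17, 0 <= x_i <= 11
Step 1: y^k = 0.0, reduced costs: (9.0, 14.0)
  x^k = (0.0, 0.0), subgradient = b - a^T x = 17.0
  y^{k+1} = 0.0 + 0.1*17.0 = 1.7
Step 2: y^k = 1.7, reduced costs: (3.9, 5.5)
  x^k = (0.0, 0.0), subgradient = b - a^T x = 17.0
  y^{k+1} = 1.7 + 0.1*17.0 = 3.4
Dual objective at y_2 = 3.4: reduced costs (-1.2, -3.0), box minimizer x = (11.0, 11.0)
g(y_2) = b*y + (c1 - a1*y)*x1 + (c2 - a2*y)*x2 = 17*3.4 + (-1.2)*11.0 + (-3.0)*11.0 = 57.8 - 13.2 - 33.0 = 11.6


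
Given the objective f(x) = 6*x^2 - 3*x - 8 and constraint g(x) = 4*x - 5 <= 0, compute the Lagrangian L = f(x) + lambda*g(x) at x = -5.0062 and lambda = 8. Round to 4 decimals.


Step 1: Evaluate f(x).
f(-5.0062) = 6*(-5.0062)^2 - 3*(-5.0062) - 8 = 157.3908
Step 2: Evaluate g(x).
g(-5.0062) = 4*-5.0062 - 5 = -25.0248
Step 3: Compute Lagrangian.
L = 157.3908 + 8*-25.0248 = -42.8076


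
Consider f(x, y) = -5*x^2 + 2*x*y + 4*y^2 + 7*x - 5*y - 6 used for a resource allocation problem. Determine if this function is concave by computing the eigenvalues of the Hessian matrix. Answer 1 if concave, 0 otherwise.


The Hessian of f(x,y) = -5*x^2 + 2*x*y + 4*y^2 + 7*x - 5*y - 6 is:
H = [[-10, 2], [2, 8]]
Trace = -10 + 8 = -2
Determinant = -10*8 - (2)^2 = -84
Discriminant = (-2)^2 - 4*-84 = 340.0
Eigenvalues: lambda_1 = -10.2195, lambda_2 = 8.2195
The function is not concave.

0


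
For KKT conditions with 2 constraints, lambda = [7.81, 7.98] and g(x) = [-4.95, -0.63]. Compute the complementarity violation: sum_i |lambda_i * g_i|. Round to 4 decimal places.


KKT complementary slackness check:
lambda_1 * g_1 = 7.81 * -4.95 = -38.6595
lambda_2 * g_2 = 7.98 * -0.63 = -5.0274
Total violation = 38.6595 + 5.0274 = 43.6869


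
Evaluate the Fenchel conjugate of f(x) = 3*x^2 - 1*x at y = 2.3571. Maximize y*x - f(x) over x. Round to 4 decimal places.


f*(y) = sup_x {y*x - a*x^2 - b*x} = sup_x {(y-b)*x - a*x^2}
FOC: (y - b) - 2a*x = 0 => x* = (y - b)/(2a)
x* = (2.3571 + 1)/(2*3) = 0.5595
f*(2.3571) = (y-b)^2/(4a) = (2.3571 + 1)^2/(4*3)
= 11.2701/12 = 0.9392


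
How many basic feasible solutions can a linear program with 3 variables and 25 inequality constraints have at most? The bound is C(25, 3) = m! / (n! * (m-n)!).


Each vertex corresponds to some choice of n active constraints out of m, so the number of vertices is at most C(m, n) = m! / (n!(m-n)!).
m = 25, n = 3
Numerator: 25 * 24 * 23
Denominator: 3! = 6
C(25, 3) = 2300


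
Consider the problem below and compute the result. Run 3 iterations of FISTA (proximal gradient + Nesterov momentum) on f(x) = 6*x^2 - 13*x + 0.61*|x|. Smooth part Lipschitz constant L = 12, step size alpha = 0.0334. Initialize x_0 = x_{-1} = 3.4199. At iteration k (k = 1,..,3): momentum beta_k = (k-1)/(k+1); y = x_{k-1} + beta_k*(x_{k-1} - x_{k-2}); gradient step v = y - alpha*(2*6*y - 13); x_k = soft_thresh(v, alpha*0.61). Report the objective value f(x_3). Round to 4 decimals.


FISTA on f(x) = 6*x^2 - 13*x + 0.61*|x|
L = 12, alpha = 0.0334
Iteration 1: beta = 0.0, y = 3.4199 + 0.0*(3.4199 - 3.4199) = 3.4199
  grad(y) = 28.0388, v = y - alpha*grad = 2.4834
  prox(v) = soft_thresh(2.4834, 0.0204) = 2.463
Iteration 2: beta = 0.3333, y = 2.463 + 0.3333*(2.463 - 3.4199) = 2.1441
  grad(y) = 12.7289, v = y - alpha*grad = 1.7189
  prox(v) = soft_thresh(1.7189, 0.0204) = 1.6986
Iteration 3: beta = 0.5, y = 1.6986 + 0.5*(1.6986 - 2.463) = 1.3163
  grad(y) = 2.7958, v = y - alpha*grad = 1.2229
  prox(v) = soft_thresh(1.2229, 0.0204) = 1.2026
f(x_3) = 6*1.2026^2 - 13*1.2026 + 0.61*|1.2026| = -6.2228


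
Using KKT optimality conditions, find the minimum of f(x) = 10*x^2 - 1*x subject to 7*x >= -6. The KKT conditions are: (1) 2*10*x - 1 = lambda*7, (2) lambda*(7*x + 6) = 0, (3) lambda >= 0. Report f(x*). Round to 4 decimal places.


Step 1: Try lambda = 0 (constraint inactive).
Stationarity: 2*10*x - 1 = 0
x* = 1/(2*10) = 0.05
Check constraint: 7*0.05 = 0.35 >= -6 -- satisfied.
Step 2: Compute optimal value.
f(x*) = 10*0.05^2 - 1*0.05 = -0.025


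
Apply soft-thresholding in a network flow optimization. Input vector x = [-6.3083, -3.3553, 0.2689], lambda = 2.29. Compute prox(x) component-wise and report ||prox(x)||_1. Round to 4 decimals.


Soft-thresholding with lambda = 2.29:
prox(-6.3083) = sign(-6.3083)*max(|-6.3083| - 2.29, 0) = -4.0183
prox(-3.3553) = sign(-3.3553)*max(|-3.3553| - 2.29, 0) = -1.0653
prox(0.2689) = sign(0.2689)*max(|0.2689| - 2.29, 0) = 0.0
prox(x) = [-4.0183, -1.0653, 0.0]
||prox(x)||_1 = 4.0183 + 1.0653 + 0.0 = 5.0836


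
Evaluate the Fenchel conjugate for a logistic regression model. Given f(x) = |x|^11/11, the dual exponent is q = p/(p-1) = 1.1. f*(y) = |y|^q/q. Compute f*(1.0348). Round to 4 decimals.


The conjugate exponent q satisfies 1/p + 1/q = 1.
p = 11, so q = 11/(11 - 1) = 1.1
|y|^q = 1.0348^1.1 = 1.0383
f*(1.0348) = 1.0383 / 1.1 = 0.944


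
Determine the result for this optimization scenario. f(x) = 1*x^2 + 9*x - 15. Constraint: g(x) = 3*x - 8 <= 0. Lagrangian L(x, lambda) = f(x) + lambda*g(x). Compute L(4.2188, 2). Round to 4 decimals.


Step 1: Evaluate f(x).
f(4.2188) = 1*4.2188^2 + 9*4.2188 - 15 = 40.7675
Step 2: Evaluate g(x).
g(4.2188) = 3*4.2188 - 8 = 4.6564
Step 3: Compute Lagrangian.
L = 40.7675 + 2*4.6564 = 50.0803


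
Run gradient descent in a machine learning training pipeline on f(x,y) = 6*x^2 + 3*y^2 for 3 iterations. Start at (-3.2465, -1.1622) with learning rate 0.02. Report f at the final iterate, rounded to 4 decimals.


Gradient descent on f(x,y) = 6*x^2 + 3*y^2.
Starting point: (-3.2465, -1.1622), alpha = 0.02
Step 1: grad_x = 2*6*-3.2465 = -38.958, grad_y = 2*3*-1.1622 = -6.9732
  x_1 = -3.2465 - 0.02*-38.958 = -2.4673
  y_1 = -1.1622 - 0.02*-6.9732 = -1.0227
Step 2: grad_x = 2*6*-2.4673 = -29.6081, grad_y = 2*3*-1.0227 = -6.1364
  x_2 = -2.4673 - 0.02*-29.6081 = -1.8752
  y_2 = -1.0227 - 0.02*-6.1364 = -0.9
Step 3: grad_x = 2*6*-1.8752 = -22.5021, grad_y = 2*3*-0.9 = -5.4
  x_3 = -1.8752 - 0.02*-22.5021 = -1.4251
  y_3 = -0.9 - 0.02*-5.4 = -0.792
f(-1.4251, -0.792) = 6*(-1.4251)^2 + 3*(-0.792)^2 = 14.0679


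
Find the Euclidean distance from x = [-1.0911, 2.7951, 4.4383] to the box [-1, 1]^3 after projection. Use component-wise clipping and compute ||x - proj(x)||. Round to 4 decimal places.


Project each component onto [-1, 1].
clip(-1.0911) = -1.0, clip(2.7951) = 1.0, clip(4.4383) = 1.0
Projection = [-1.0, 1.0, 1.0]
Squared diffs: [0.0083, 3.2224, 11.8219]
Distance = sqrt(15.0526) = 3.8798


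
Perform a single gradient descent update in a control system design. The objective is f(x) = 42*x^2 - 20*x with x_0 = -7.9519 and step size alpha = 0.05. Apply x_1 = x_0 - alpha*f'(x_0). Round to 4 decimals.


We compute the gradient at x_0 and apply the update.
f'(x) = 84*x - 20
f'(-7.9519) = 84*-7.9519 - 20 = -687.9596
x_1 = -7.9519 - 0.05*-687.9596 = 26.4461


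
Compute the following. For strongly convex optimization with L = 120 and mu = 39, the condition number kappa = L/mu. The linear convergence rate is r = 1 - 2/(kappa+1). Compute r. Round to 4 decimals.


Step 1: Compute the condition number.
kappa = L/mu = 120/39 = 3.0769
Step 2: Compute the convergence rate.
r = 1 - 2/(kappa + 1) = 1 - 2*mu/(L + mu) = (L - mu)/(L + mu) = 81/159 = 0.5094


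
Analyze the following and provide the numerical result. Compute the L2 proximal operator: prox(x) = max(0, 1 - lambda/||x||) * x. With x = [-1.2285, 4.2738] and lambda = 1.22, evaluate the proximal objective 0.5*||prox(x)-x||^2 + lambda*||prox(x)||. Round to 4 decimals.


Step 1: Compute ||x||.
||x|| = 4.4469
Step 2: Compute scaling factor.
scale = max(0, 1 - 1.22/4.4469) = 0.7256
Step 3: prox(x) = [-0.8915, 3.1013]
||prox(x)|| = 3.2269
Step 4: Proximal objective.
0.5*||prox-x||^2 = 0.7442
lambda*||prox|| = 3.9368
Total = 4.681


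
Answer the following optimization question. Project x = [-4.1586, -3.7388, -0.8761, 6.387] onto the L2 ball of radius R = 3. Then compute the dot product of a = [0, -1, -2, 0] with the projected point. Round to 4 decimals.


Step 1: Compute ||x|| (intermediates to 6 decimals).
||x|| = sqrt((-4.1586)^2 + (-3.7388)^2 + (-0.8761)^2 + 6.387^2) = 8.534278
Step 2: Project.
Since ||x|| > R, scale = R/||x|| = 3/8.534278 = 0.351524, proj(x) = scale * x
proj(x) = [-1.461848, -1.314278, -0.30797, 2.245184]
Step 3: Dot product.
a^T * proj(x) = 0*(-1.461848) - 1*(-1.314278) - 2*(-0.30797) + 0*2.245184 = 1.9302


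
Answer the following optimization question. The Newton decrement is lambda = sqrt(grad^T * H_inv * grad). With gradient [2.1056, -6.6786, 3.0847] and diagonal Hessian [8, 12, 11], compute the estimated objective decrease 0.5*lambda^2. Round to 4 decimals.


Step 1: H is diagonal, so H^(-1) * g = [0.2632, -0.5566, 0.2804].
Step 2: g^T H^(-1) g = sum_i g_i^2 / H_ii
  = (2.1056)^2/8 + (-6.6786)^2/12 + (3.0847)^2/11
  = 0.5542 + 3.717 + 0.865 = 5.1362
Step 3: Objective decrease = 0.5 * g^T H^(-1) g = 2.5681


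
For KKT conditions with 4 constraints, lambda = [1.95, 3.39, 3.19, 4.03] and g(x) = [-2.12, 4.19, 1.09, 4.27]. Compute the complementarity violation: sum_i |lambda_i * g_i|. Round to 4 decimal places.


KKT complementary slackness check:
lambda_1 * g_1 = 1.95 * -2.12 = -4.134
lambda_2 * g_2 = 3.39 * 4.19 = 14.2041
lambda_3 * g_3 = 3.19 * 1.09 = 3.4771
lambda_4 * g_4 = 4.03 * 4.27 = 17.2081
Total violation = 4.134 + 14.2041 + 3.4771 + 17.2081 = 39.0233


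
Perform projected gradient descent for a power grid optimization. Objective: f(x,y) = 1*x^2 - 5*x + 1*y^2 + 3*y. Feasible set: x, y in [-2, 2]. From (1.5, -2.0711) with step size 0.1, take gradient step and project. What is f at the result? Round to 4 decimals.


Step 1: Compute gradient at (1.5, -2.0711).
grad_x = 2*1*1.5 - 5 = -2.0
grad_y = 2*1*-2.0711 + 3 = -1.1422
Step 2: Gradient step.
x_raw = 1.5 - 0.1*-2.0 = 1.7
y_raw = -2.0711 - 0.1*-1.1422 = -1.9569
Step 3: Project onto [-2, 2].
x_proj = clip(1.7) = 1.7
y_proj = clip(-1.9569) = -1.9569
Step 4: Evaluate f.
f(1.7, -1.9569) = -7.6513


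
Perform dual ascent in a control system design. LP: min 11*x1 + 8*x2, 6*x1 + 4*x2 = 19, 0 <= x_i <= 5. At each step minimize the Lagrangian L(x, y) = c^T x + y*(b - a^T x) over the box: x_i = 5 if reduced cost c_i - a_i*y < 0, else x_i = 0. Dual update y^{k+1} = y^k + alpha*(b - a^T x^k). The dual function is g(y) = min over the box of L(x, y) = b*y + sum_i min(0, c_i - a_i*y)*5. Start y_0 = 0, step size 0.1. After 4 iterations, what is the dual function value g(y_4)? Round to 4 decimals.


Dual ascent for LP: min 11*x1 + 8*x2, 6*x1 + 4*x2 = 19, 0 <= x_i <= 5
Step 1: y^k = 0.0, reduced costs: (11.0, 8.0)
  x^k = (0.0, 0.0), subgradient = b - a^T x = 19.0
  y^{k+1} = 0.0 + 0.1*19.0 = 1.9
Step 2: y^k = 1.9, reduced costs: (-0.4, 0.4)
  x^k = (5.0, 0.0), subgradient = b - a^T x = -11.0
  y^{k+1} = 1.9 + 0.1*-11.0 = 0.8
Step 3: y^k = 0.8, reduced costs: (6.2, 4.8)
  x^k = (0.0, 0.0), subgradient = b - a^T x = 19.0
  y^{k+1} = 0.8 + 0.1*19.0 = 2.7
Step 4: y^k = 2.7, reduced costs: (-5.2, -2.8)
  x^k = (5.0, 5.0), subgradient = b - a^T x = -31.0
  y^{k+1} = 2.7 + 0.1*-31.0 = -0.4
Dual objective at y_4 = -0.4: reduced costs (13.4, 9.6), box minimizer x = (0.0, 0.0)
g(y_4) = b*y + (c1 - a1*y)*x1 + (c2 - a2*y)*x2 = 19*(-0.4) + 13.4*0.0 + 9.6*0.0 = -7.6 + 0.0 + 0.0 = -7.6


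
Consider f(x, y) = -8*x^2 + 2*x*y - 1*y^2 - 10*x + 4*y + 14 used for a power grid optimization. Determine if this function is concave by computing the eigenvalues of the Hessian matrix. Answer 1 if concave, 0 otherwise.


The Hessian of f(x,y) = -8*x^2 + 2*x*y - 1*y^2 - 10*x + 4*y + 14 is:
H = [[-16, 2], [2, -2]]
Trace = -16 - 2 = -18
Determinant = -16*-2 - (2)^2 = 28
Discriminant = (-18)^2 - 4*28 = 212.0
Eigenvalues: lambda_1 = -16.2801, lambda_2 = -1.7199
The function is concave.

1


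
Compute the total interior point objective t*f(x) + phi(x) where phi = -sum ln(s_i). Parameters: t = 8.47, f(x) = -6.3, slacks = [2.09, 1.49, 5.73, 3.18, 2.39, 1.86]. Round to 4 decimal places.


Step 1: Compute log-barrier.
ln values: [0.7372, 0.3988, 1.7457, 1.1569, 0.8713, 0.6206]
phi = -(0.7372 + 0.3988 + 1.7457 + 1.1569 + 0.8713 + 0.6206) = -5.5304
Step 2: Compute augmented objective.
t*f(x) = 8.47*-6.3 = -53.361
Total = -53.361 - 5.5304 = -58.8914


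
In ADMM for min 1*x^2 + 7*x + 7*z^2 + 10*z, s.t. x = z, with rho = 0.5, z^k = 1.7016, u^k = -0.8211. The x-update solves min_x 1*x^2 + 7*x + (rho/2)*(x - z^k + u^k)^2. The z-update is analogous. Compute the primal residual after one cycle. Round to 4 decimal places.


ADMM iteration with rho = 0.5, z^k = 1.7016, u^k = -0.8211
Step 1: x-update.
Minimize 1*x^2 + 7*x + (0.5/2)*(x - 1.7016 - 0.8211)^2
FOC: (2*1 + 0.5)*x = -7 + 0.5*(1.7016 + 0.8211)
x^{k+1} = -2.2955
Step 2: z-update.
Minimize 7*z^2 + 10*z + (0.5/2)*(-2.2955 - z - 0.8211)^2
FOC: (2*7 + 0.5)*z = -10 + 0.5*(-2.2955 - 0.8211)
z^{k+1} = -0.7971
Step 3: u-update.
u^{k+1} = -0.8211 - 2.2955 + 0.7971 = -2.3194
Step 4: Primal residual = |-2.2955 + 0.7971| = 1.4983


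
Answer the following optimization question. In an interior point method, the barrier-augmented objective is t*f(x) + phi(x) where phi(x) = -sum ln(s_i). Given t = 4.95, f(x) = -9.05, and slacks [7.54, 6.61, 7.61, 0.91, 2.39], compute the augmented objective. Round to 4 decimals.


Step 1: Compute log-barrier.
ln values: [2.0202, 1.8886, 2.0295, -0.0943, 0.8713]
phi = -(2.0202 + 1.8886 + 2.0295 - 0.0943 + 0.8713) = -6.7153
Step 2: Compute augmented objective.
t*f(x) = 4.95*-9.05 = -44.7975
Total = -44.7975 - 6.7153 = -51.5128


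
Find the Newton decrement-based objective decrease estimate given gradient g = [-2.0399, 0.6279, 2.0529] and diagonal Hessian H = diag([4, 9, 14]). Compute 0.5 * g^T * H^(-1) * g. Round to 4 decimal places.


Step 1: H is diagonal, so H^(-1) * g = [-0.51, 0.0698, 0.1466].
Step 2: g^T H^(-1) g = sum_i g_i^2 / H_ii
  = (-2.0399)^2/4 + (0.6279)^2/9 + (2.0529)^2/14
  = 1.0403 + 0.0438 + 0.301 = 1.3851
Step 3: Objective decrease = 0.5 * g^T H^(-1) g = 0.6926


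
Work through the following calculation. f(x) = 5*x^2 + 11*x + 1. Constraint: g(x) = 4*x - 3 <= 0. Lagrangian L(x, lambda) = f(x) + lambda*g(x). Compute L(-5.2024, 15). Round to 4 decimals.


Step 1: Evaluate f(x).
f(-5.2024) = 5*(-5.2024)^2 + 11*(-5.2024) + 1 = 79.0984
Step 2: Evaluate g(x).
g(-5.2024) = 4*-5.2024 - 3 = -23.8096
Step 3: Compute Lagrangian.
L = 79.0984 + 15*-23.8096 = -278.0456


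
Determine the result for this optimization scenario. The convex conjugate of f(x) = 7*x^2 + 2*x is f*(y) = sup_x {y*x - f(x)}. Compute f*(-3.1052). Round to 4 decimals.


f*(y) = sup_x {y*x - a*x^2 - b*x} = sup_x {(y-b)*x - a*x^2}
FOC: (y - b) - 2a*x = 0 => x* = (y - b)/(2a)
x* = (-3.1052 - 2)/(2*7) = -0.3647
f*(-3.1052) = (y-b)^2/(4a) = (-3.1052 - 2)^2/(4*7)
= 26.0631/28 = 0.9308


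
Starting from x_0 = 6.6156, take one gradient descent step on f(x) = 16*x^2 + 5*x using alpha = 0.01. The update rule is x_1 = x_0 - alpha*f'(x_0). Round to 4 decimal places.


We compute the gradient at x_0 and apply the update.
f'(x) = 32*x + 5
f'(6.6156) = 32*6.6156 + 5 = 216.6992
x_1 = 6.6156 - 0.01*216.6992 = 4.4486


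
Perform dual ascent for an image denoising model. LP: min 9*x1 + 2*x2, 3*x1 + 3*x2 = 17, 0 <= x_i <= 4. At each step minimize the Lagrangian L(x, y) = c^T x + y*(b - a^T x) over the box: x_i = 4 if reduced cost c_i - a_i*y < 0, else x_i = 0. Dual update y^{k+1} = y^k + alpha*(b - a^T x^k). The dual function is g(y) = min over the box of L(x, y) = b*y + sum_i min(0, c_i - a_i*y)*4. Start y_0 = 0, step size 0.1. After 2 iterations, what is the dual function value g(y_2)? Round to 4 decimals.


Dual ascent for LP: min 9*x1 + 2*x2, 3*x1 + 3*x2 = 17, 0 <= x_i <= 4
Step 1: y^k = 0.0, reduced costs: (9.0, 2.0)
  x^k = (0.0, 0.0), subgradient = b - a^T x = 17.0
  y^{k+1} = 0.0 + 0.1*17.0 = 1.7
Step 2: y^k = 1.7, reduced costs: (3.9, -3.1)
  x^k = (0.0, 4.0), subgradient = b - a^T x = 5.0
  y^{k+1} = 1.7 + 0.1*5.0 = 2.2
Dual objective at y_2 = 2.2: reduced costs (2.4, -4.6), box minimizer x = (0.0, 4.0)
g(y_2) = b*y + (c1 - a1*y)*x1 + (c2 - a2*y)*x2 = 17*2.2 + 2.4*0.0 + (-4.6)*4.0 = 37.4 + 0.0 - 18.4 = 19.0


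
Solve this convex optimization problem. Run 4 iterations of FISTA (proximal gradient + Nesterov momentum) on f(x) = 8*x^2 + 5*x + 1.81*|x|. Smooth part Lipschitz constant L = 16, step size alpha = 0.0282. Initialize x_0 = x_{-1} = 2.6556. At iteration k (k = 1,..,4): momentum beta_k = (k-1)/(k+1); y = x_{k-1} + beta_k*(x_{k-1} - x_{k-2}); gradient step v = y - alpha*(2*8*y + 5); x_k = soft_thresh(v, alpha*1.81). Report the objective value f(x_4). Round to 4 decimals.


FISTA on f(x) = 8*x^2 + 5*x + 1.81*|x|
L = 16, alpha = 0.0282
Iteration 1: beta = 0.0, y = 2.6556 + 0.0*(2.6556 - 2.6556) = 2.6556
  grad(y) = 47.4896, v = y - alpha*grad = 1.3164
  prox(v) = soft_thresh(1.3164, 0.051) = 1.2654
Iteration 2: beta = 0.3333, y = 1.2654 + 0.3333*(1.2654 - 2.6556) = 0.8019
  grad(y) = 17.831, v = y - alpha*grad = 0.2991
  prox(v) = soft_thresh(0.2991, 0.051) = 0.2481
Iteration 3: beta = 0.5, y = 0.2481 + 0.5*(0.2481 - 1.2654) = -0.2606
  grad(y) = 0.8306, v = y - alpha*grad = -0.284
  prox(v) = soft_thresh(-0.284, 0.051) = -0.233
Iteration 4: beta = 0.6, y = -0.233 + 0.6*(-0.233 - 0.2481) = -0.5216
  grad(y) = -3.3453, v = y - alpha*grad = -0.4272
  prox(v) = soft_thresh(-0.4272, 0.051) = -0.3762
f(x_4) = 8*(-0.3762)^2 + 5*(-0.3762) + 1.81*|-0.3762| = -0.0679


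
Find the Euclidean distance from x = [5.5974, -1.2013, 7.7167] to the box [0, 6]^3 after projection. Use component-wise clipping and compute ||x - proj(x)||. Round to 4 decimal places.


Project each component onto [0, 6].
clip(5.5974) = 5.5974, clip(-1.2013) = 0.0, clip(7.7167) = 6.0
Projection = [5.5974, 0.0, 6.0]
Squared diffs: [0.0, 1.4431, 2.9471]
Distance = sqrt(4.3902) = 2.0953


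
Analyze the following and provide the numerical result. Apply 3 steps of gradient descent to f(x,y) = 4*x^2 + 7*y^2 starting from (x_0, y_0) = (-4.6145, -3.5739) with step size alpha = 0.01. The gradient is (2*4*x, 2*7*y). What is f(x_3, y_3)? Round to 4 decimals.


Gradient descent on f(x,y) = 4*x^2 + 7*y^2.
Starting point: (-4.6145, -3.5739), alpha = 0.01
Step 1: grad_x = 2*4*-4.6145 = -36.916, grad_y = 2*7*-3.5739 = -50.0346
  x_1 = -4.6145 - 0.01*-36.916 = -4.2453
  y_1 = -3.5739 - 0.01*-50.0346 = -3.0736
Step 2: grad_x = 2*4*-4.2453 = -33.9627, grad_y = 2*7*-3.0736 = -43.0298
  x_2 = -4.2453 - 0.01*-33.9627 = -3.9057
  y_2 = -3.0736 - 0.01*-43.0298 = -2.6433
Step 3: grad_x = 2*4*-3.9057 = -31.2457, grad_y = 2*7*-2.6433 = -37.0056
  x_3 = -3.9057 - 0.01*-31.2457 = -3.5933
  y_3 = -2.6433 - 0.01*-37.0056 = -2.2732
f(-3.5933, -2.2732) = 4*(-3.5933)^2 + 7*(-2.2732)^2 = 87.818


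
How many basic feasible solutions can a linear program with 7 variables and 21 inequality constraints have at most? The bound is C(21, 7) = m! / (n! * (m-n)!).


Each vertex corresponds to some choice of n active constraints out of m, so the number of vertices is at most C(m, n) = m! / (n!(m-n)!).
m = 21, n = 7
Numerator: 21 * 20 * 19 * 18 * 17 * 16 * 15
Denominator: 7! = 5040
C(21, 7) = 116280


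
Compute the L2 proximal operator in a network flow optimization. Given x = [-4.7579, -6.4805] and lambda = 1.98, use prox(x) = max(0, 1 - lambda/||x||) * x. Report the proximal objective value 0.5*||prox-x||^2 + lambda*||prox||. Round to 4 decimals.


Step 1: Compute ||x||.
||x|| = 8.0396
Step 2: Compute scaling factor.
scale = max(0, 1 - 1.98/8.0396) = 0.7537
Step 3: prox(x) = [-3.5861, -4.8845]
||prox(x)|| = 6.0596
Step 4: Proximal objective.
0.5*||prox-x||^2 = 1.9602
lambda*||prox|| = 11.998
Total = 13.9581


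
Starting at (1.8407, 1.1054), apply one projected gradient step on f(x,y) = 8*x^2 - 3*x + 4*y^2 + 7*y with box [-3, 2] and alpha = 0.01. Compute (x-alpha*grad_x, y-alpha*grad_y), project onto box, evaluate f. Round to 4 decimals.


Step 1: Compute gradient at (1.8407, 1.1054).
grad_x = 2*8*1.8407 - 3 = 26.4512
grad_y = 2*4*1.1054 + 7 = 15.8432
Step 2: Gradient step.
x_raw = 1.8407 - 0.01*26.4512 = 1.5762
y_raw = 1.1054 - 0.01*15.8432 = 0.947
Step 3: Project onto [-3, 2].
x_proj = clip(1.5762) = 1.5762
y_proj = clip(0.947) = 0.947
Step 4: Evaluate f.
f(1.5762, 0.947) = 25.3622


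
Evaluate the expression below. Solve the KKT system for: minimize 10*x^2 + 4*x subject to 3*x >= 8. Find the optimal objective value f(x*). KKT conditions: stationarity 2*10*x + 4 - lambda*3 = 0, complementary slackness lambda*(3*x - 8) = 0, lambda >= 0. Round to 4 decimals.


Step 1: Try lambda = 0 (constraint inactive).
x_unc = -4/(2*10) = -0.2
Check: 3*-0.2 = -0.6 < 8 -- violated!
Step 2: Constraint must be active: 3*x = 8
x* = 8/3 = 2.6667 (rounded; the exact value 8/3 is used below)
lambda = (2*10*(8/3) + 4)/3 = 19.1111
Step 3: Compute optimal value.
f(x*) = 10*(8/3)^2 + 4*(8/3) = 81.7778


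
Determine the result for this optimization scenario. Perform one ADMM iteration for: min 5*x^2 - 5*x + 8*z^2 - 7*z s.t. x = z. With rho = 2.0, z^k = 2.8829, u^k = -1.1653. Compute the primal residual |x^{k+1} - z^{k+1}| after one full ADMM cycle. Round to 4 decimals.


ADMM iteration with rho = 2.0, z^k = 2.8829, u^k = -1.1653
Step 1: x-update.
Minimize 5*x^2 - 5*x + (2.0/2)*(x - 2.8829 - 1.1653)^2
FOC: (2*5 + 2.0)*x = 5 + 2.0*(2.8829 + 1.1653)
x^{k+1} = 1.0914
Step 2: z-update.
Minimize 8*z^2 - 7*z + (2.0/2)*(1.0914 - z - 1.1653)^2
FOC: (2*8 + 2.0)*z = 7 + 2.0*(1.0914 - 1.1653)
z^{k+1} = 0.3807
Step 3: u-update.
u^{k+1} = -1.1653 + 1.0914 - 0.3807 = -0.4546
Step 4: Primal residual = |1.0914 - 0.3807| = 0.7107


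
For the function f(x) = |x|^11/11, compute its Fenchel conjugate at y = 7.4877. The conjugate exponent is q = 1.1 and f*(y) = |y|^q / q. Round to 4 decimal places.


The conjugate exponent q satisfies 1/p + 1/q = 1.
p = 11, so q = 11/(11 - 1) = 1.1
|y|^q = 7.4877^1.1 = 9.1576
f*(7.4877) = 9.1576 / 1.1 = 8.3251


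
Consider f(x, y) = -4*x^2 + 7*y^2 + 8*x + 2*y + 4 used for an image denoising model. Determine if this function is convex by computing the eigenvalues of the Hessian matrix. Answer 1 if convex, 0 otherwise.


The Hessian of f(x,y) = -4*x^2 + 7*y^2 + 8*x + 2*y + 4 is:
H = [[-8, 0], [0, 14]]
Trace = -8 + 14 = 6
Determinant = -8*14 - (0)^2 = -112
Discriminant = (6)^2 - 4*-112 = 484.0
Eigenvalues: lambda_1 = -8.0, lambda_2 = 14.0
The function is not convex.

0


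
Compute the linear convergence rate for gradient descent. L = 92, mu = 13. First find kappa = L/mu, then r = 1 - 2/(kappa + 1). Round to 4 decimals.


Step 1: Compute the condition number.
kappa = L/mu = 92/13 = 7.0769
Step 2: Compute the convergence rate.
r = 1 - 2/(kappa + 1) = 1 - 2*mu/(L + mu) = (L - mu)/(L + mu) = 79/105 = 0.7524


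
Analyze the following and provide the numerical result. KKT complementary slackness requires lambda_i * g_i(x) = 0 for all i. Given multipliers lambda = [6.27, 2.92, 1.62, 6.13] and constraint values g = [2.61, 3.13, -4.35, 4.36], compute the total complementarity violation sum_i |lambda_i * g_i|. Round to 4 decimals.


KKT complementary slackness check:
lambda_1 * g_1 = 6.27 * 2.61 = 16.3647
lambda_2 * g_2 = 2.92 * 3.13 = 9.1396
lambda_3 * g_3 = 1.62 * -4.35 = -7.047
lambda_4 * g_4 = 6.13 * 4.36 = 26.7268
Total violation = 16.3647 + 9.1396 + 7.047 + 26.7268 = 59.2781


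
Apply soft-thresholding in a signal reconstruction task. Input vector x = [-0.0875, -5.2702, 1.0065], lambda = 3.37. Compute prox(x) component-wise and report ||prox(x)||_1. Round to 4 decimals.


Soft-thresholding with lambda = 3.37:
prox(-0.0875) = sign(-0.0875)*max(|-0.0875| - 3.37, 0) = 0.0
prox(-5.2702) = sign(-5.2702)*max(|-5.2702| - 3.37, 0) = -1.9002
prox(1.0065) = sign(1.0065)*max(|1.0065| - 3.37, 0) = 0.0
prox(x) = [0.0, -1.9002, 0.0]
||prox(x)||_1 = 0.0 + 1.9002 + 0.0 = 1.9002


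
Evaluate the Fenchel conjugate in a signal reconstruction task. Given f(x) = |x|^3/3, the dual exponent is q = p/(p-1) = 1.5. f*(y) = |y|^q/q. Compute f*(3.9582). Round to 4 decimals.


The conjugate exponent q satisfies 1/p + 1/q = 1.
p = 3, so q = 3/(3 - 1) = 1.5
|y|^q = 3.9582^1.5 = 7.8749
f*(3.9582) = 7.8749 / 1.5 = 5.25
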